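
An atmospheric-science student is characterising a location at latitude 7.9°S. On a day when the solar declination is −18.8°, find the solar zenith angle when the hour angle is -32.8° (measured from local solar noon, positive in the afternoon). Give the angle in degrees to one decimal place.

With φ = -7.9°, δ = -18.8°, H = -32.80°: sin φ sin δ = 0.0443, cos φ cos δ cos H = 0.7882, so cos θ_z = 0.8325.
θ_z = arccos(0.8325) = 33.64°.

33.6°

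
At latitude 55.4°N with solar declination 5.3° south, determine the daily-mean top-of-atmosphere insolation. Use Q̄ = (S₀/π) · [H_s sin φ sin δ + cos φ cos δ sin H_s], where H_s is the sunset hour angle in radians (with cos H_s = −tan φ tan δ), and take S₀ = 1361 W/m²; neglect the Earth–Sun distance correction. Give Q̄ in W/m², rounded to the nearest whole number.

−tan φ tan δ = −(1.4496)(-0.0928) = 0.1345; H_s = arccos(0.1345) = 82.27°. In radians, H_s = 1.4359.
H_s sin φ sin δ = 1.4359 × 0.8231 × -0.0924 = -0.1092.
cos φ cos δ sin H_s = 0.5678 × 0.9957 × 0.9909 = 0.5602.
Q̄ = (1361/π) × (-0.1092 + 0.5602) = 433.22 × 0.4510 = 195.38 W/m².

195 W/m²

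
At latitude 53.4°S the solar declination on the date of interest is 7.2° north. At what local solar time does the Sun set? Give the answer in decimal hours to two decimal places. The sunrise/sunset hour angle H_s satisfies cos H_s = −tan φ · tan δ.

The sunset hour angle satisfies cos H_s = −tan φ tan δ = 0.1701, giving H_s = 80.21°.
Sunset is at 12 + H_s/15 = 12 + 5.347 = 17.347 h local solar time.

17.35 h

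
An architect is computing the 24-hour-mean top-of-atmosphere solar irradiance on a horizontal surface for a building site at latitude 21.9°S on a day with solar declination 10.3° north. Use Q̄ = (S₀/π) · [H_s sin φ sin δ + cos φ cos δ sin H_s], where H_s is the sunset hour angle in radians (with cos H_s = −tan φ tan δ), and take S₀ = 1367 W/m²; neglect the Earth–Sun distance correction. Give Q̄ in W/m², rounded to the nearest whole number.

353 W/m²

The sunset hour angle satisfies cos H_s = −tan φ tan δ = 0.0731, giving H_s = 85.81°. In radians, H_s = 1.4977.
H_s sin φ sin δ = 1.4977 × -0.3730 × 0.1788 = -0.0999.
cos φ cos δ sin H_s = 0.9278 × 0.9839 × 0.9973 = 0.9104.
Q̄ = (1367/π) × (-0.0999 + 0.9104) = 435.13 × 0.8105 = 352.67 W/m².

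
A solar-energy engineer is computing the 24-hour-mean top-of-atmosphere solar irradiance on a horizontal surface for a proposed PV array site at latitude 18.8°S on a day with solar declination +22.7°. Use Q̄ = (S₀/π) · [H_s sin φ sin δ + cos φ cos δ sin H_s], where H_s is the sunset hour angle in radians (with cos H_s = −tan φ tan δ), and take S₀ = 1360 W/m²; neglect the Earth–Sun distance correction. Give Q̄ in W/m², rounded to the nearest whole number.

cos H_s = −tan(-18.8°) · tan(22.7°) = 0.1424, so H_s = arccos(0.1424) = 81.81°. In radians, H_s = 1.4279.
H_s sin φ sin δ = 1.4279 × -0.3223 × 0.3859 = -0.1776.
cos φ cos δ sin H_s = 0.9466 × 0.9225 × 0.9898 = 0.8643.
Q̄ = (1360/π) × (-0.1776 + 0.8643) = 432.90 × 0.6867 = 297.27 W/m².

297 W/m²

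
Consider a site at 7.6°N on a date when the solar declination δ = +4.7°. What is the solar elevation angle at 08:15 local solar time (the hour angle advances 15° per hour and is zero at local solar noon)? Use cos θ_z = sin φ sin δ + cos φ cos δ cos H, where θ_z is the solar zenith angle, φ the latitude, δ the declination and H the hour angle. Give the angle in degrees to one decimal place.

Hour angle H = 15° × (8.25 − 12) = -56.25°.
cos θ_z = sin φ sin δ + cos φ cos δ cos H = (0.1323)(0.0819) + (0.9912)(0.9966)(0.5556) = 0.5597.
θ_z = arccos(0.5597) = 55.96°, so the elevation is 90° − 55.96° = 34.04°.

34.0°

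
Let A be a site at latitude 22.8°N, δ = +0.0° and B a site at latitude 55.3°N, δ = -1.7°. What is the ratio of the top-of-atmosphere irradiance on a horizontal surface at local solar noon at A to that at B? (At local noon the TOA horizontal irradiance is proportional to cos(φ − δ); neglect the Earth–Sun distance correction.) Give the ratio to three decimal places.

1.693

A: cos θ_z = cos(22.8° − (0.0°)) = 0.9219.
B: cos θ_z = cos(55.3° − (-1.7°)) = 0.5446.
Ratio A/B = 0.9219 / 0.5446 = 1.6928.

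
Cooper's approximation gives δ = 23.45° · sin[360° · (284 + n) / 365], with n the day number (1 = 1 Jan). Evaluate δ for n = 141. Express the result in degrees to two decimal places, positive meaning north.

+20.14°

360 × (284 + 141) / 365 = 419.178°; sin(419.178°) = 0.8588.
δ = 23.45 × 0.8588 = 20.139° ≈ +20.14°.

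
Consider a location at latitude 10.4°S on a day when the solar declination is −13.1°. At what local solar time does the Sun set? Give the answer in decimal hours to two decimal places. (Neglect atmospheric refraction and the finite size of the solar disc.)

18.16 h

cos H_s = −tan(-10.4°) · tan(-13.1°) = -0.0427, so H_s = arccos(-0.0427) = 92.45°.
Sunset is at 12 + H_s/15 = 12 + 6.163 = 18.163 h local solar time.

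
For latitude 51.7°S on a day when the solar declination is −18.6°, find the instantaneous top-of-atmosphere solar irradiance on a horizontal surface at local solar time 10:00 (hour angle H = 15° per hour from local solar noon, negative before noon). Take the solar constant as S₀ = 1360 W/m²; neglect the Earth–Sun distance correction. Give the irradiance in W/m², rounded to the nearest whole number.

1032 W/m²

Hour angle H = 15° × (10 − 12) = -30.00°.
cos θ_z = sin(-51.7°) sin(-18.6°) + cos(-51.7°) cos(-18.6°) cos(-30.00°) = 0.2503 + 0.5087 = 0.7590.
Top-of-atmosphere irradiance = S₀ cos θ_z = 1360 × 0.7590 = 1032.24 W/m².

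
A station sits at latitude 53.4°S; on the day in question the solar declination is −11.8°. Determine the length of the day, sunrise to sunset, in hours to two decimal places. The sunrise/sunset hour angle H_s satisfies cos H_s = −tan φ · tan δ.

cos H_s = −tan(-53.4°) · tan(-11.8°) = -0.2813, so H_s = arccos(-0.2813) = 106.34°.
Day length = 2 H_s / 15° h⁻¹ = 212.68° / 15 = 14.179 h.

14.18 hours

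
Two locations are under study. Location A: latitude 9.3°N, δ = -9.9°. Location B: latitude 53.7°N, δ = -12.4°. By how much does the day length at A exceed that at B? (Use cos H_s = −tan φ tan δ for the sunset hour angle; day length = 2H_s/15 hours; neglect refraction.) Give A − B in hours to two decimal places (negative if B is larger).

+2.10 h

A: H_s = arccos(−tan 9.3° · tan -9.9°) = 88.36°, so 2H_s/15 = 11.7813 h.
B: H_s = arccos(−tan 53.7° · tan -12.4°) = 72.58°, so 2H_s/15 = 9.6773 h.
A − B = 11.7813 − 9.6773 = 2.1040 h.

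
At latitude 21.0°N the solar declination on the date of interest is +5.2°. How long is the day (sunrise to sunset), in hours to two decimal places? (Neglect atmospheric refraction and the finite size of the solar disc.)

12.27 hours

−tan φ tan δ = −(0.3839)(0.0910) = -0.0349; H_s = arccos(-0.0349) = 92.00°.
Day length = 2 H_s / 15° h⁻¹ = 184.00° / 15 = 12.267 h.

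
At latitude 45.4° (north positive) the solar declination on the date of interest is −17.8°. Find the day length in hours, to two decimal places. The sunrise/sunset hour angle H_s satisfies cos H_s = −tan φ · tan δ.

cos H_s = −tan(45.4°) · tan(-17.8°) = 0.3256, so H_s = arccos(0.3256) = 71.00°.
Day length = 2 H_s / 15° h⁻¹ = 142.00° / 15 = 9.467 h.

9.47 hours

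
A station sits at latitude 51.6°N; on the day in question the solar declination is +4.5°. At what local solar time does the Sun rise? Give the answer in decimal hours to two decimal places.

−tan φ tan δ = −(1.2617)(0.0787) = -0.0993; H_s = arccos(-0.0993) = 95.70°.
Sunrise is at 12 − H_s/15 = 12 − 6.380 = 5.620 h local solar time.

5.62 h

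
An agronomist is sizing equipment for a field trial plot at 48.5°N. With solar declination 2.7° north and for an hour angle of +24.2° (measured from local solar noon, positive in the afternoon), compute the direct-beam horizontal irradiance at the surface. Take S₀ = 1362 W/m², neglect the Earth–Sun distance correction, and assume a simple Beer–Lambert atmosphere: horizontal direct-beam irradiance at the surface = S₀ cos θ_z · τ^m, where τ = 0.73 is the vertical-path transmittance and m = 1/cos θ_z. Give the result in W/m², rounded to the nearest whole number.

532 W/m²

cos θ_z = sin(48.5°) sin(2.7°) + cos(48.5°) cos(2.7°) cos(24.20°) = 0.0353 + 0.6037 = 0.6390.
Air mass m = 1/cos θ_z = 1/0.6390 = 1.565; τ^m = 0.73^1.565 = 0.6111.
Surface direct beam = 1362 × 0.6390 × 0.6111 = 531.85 W/m².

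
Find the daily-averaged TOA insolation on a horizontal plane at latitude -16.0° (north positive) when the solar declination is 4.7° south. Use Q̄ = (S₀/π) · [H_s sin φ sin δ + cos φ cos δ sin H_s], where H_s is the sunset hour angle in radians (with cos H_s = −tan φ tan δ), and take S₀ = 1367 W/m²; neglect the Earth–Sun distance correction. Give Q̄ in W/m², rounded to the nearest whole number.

The sunset hour angle satisfies cos H_s = −tan φ tan δ = -0.0236, giving H_s = 91.35°. In radians, H_s = 1.5944.
H_s sin φ sin δ = 1.5944 × -0.2756 × -0.0819 = 0.0360.
cos φ cos δ sin H_s = 0.9613 × 0.9966 × 0.9997 = 0.9577.
Q̄ = (1367/π) × (0.0360 + 0.9577) = 435.13 × 0.9937 = 432.39 W/m².

432 W/m²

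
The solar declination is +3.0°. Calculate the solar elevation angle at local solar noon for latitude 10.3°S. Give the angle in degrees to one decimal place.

At local solar noon the hour angle is zero, so the elevation is 90° − |φ − δ| = 90° − |-10.3° − (3.0°)| = 90° − 13.3° = 76.7°.

76.7°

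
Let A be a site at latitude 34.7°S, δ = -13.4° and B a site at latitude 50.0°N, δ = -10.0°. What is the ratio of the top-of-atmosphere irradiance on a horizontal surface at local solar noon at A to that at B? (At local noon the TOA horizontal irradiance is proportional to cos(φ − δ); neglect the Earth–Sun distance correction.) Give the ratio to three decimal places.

A: cos θ_z = cos(-34.7° − (-13.4°)) = 0.9317.
B: cos θ_z = cos(50.0° − (-10.0°)) = 0.5000.
Ratio A/B = 0.9317 / 0.5000 = 1.8634.

1.863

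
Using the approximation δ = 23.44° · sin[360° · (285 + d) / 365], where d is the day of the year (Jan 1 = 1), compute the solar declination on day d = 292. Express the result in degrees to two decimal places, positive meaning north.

-11.40°

360 × (285 + 292) / 365 = 569.096°; sin(569.096°) = -0.4863.
δ = 23.44 × -0.4863 = -11.399° ≈ -11.40°.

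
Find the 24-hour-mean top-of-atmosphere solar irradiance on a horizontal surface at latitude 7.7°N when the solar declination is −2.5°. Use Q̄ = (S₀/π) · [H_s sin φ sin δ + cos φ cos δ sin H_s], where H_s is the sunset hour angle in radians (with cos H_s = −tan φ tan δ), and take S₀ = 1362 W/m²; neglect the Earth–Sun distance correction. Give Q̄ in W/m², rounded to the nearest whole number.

The sunset hour angle satisfies cos H_s = −tan φ tan δ = 0.0059, giving H_s = 89.66°. In radians, H_s = 1.5649.
H_s sin φ sin δ = 1.5649 × 0.1340 × -0.0436 = -0.0091.
cos φ cos δ sin H_s = 0.9910 × 0.9990 × 1.0000 = 0.9900.
Q̄ = (1362/π) × (-0.0091 + 0.9900) = 433.54 × 0.9809 = 425.26 W/m².

425 W/m²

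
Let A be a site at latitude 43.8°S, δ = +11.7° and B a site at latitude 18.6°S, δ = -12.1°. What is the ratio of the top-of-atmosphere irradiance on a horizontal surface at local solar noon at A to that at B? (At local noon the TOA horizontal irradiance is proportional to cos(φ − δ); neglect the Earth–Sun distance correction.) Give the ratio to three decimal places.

0.570

A: cos θ_z = cos(-43.8° − (11.7°)) = 0.5664.
B: cos θ_z = cos(-18.6° − (-12.1°)) = 0.9936.
Ratio A/B = 0.5664 / 0.9936 = 0.5700.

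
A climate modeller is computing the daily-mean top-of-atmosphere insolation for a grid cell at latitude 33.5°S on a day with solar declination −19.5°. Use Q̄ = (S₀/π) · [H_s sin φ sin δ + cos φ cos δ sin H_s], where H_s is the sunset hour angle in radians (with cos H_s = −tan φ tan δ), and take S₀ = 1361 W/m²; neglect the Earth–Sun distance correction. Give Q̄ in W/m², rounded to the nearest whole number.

The sunset hour angle satisfies cos H_s = −tan φ tan δ = -0.2344, giving H_s = 103.56°. In radians, H_s = 1.8075.
H_s sin φ sin δ = 1.8075 × -0.5519 × -0.3338 = 0.3330.
cos φ cos δ sin H_s = 0.8339 × 0.9426 × 0.9721 = 0.7641.
Q̄ = (1361/π) × (0.3330 + 0.7641) = 433.22 × 1.0971 = 475.29 W/m².

475 W/m²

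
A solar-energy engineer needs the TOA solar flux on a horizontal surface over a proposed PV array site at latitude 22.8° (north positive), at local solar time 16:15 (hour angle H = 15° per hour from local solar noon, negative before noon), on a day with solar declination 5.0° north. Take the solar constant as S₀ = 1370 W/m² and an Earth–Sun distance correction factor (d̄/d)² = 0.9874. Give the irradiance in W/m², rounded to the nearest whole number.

595 W/m²

Hour angle H = 15° × (16.25 − 12) = 63.75°.
With φ = 22.8°, δ = 5.0°, H = 63.75°: sin φ sin δ = 0.0338, cos φ cos δ cos H = 0.4062, so cos θ_z = 0.4400.
Top-of-atmosphere irradiance = S₀ (d̄/d)² cos θ_z = 1370 × 0.9874 × 0.4400 = 595.20 W/m².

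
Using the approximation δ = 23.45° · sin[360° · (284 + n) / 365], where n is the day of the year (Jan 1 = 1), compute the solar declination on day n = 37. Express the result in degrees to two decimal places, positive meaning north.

360 × (284 + 37) / 365 = 316.603°; sin(316.603°) = -0.6870.
δ = 23.45 × -0.6870 = -16.110° ≈ -16.11°.

-16.11°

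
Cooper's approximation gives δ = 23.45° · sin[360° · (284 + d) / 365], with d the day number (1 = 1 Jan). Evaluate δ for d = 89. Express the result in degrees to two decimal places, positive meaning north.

360 × (284 + 89) / 365 = 367.890°; sin(367.890°) = 0.1373.
δ = 23.45 × 0.1373 = 3.220° ≈ +3.22°.

+3.22°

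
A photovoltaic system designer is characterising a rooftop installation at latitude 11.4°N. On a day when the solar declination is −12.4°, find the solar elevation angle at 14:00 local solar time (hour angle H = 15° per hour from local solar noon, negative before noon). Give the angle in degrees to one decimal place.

Hour angle H = 15° × (14 − 12) = 30.00°.
With φ = 11.4°, δ = -12.4°, H = 30.00°: sin φ sin δ = -0.0424, cos φ cos δ cos H = 0.8291, so cos θ_z = 0.7867.
θ_z = arccos(0.7867) = 38.12°, so the elevation is 90° − 38.12° = 51.88°.

51.9°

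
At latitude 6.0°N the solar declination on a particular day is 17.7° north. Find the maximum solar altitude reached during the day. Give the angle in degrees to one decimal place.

78.3°

At local solar noon the hour angle is zero, so the elevation is 90° − |φ − δ| = 90° − |6.0° − (17.7°)| = 90° − 11.7° = 78.3°.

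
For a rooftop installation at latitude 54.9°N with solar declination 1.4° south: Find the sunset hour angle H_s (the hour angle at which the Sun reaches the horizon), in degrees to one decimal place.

The sunset hour angle satisfies cos H_s = −tan φ tan δ = 0.0348, giving H_s = 88.01°.

88.0°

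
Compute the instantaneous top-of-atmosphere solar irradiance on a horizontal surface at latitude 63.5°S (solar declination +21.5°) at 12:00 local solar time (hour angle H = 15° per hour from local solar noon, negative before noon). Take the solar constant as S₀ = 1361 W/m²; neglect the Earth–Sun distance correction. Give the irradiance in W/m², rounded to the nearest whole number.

Hour angle H = 15° × (12 − 12) = 0.00°.
cos θ_z = sin(-63.5°) sin(21.5°) + cos(-63.5°) cos(21.5°) cos(0.00°) = -0.3280 + 0.4152 = 0.0872.
Top-of-atmosphere irradiance = S₀ cos θ_z = 1361 × 0.0872 = 118.68 W/m².

119 W/m²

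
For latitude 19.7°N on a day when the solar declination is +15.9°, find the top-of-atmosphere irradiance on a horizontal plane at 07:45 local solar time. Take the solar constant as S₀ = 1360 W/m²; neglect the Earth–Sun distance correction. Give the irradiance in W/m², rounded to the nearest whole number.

Hour angle H = 15° × (7.75 − 12) = -63.75°.
With φ = 19.7°, δ = 15.9°, H = -63.75°: sin φ sin δ = 0.0924, cos φ cos δ cos H = 0.4005, so cos θ_z = 0.4929.
Top-of-atmosphere irradiance = S₀ cos θ_z = 1360 × 0.4929 = 670.34 W/m².

670 W/m²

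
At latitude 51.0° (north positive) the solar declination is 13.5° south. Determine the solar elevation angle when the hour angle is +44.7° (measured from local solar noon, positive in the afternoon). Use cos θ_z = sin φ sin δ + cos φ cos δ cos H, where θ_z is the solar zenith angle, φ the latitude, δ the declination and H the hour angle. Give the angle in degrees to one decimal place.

14.7°

cos θ_z = sin φ sin δ + cos φ cos δ cos H = (0.7771)(-0.2334) + (0.6293)(0.9724)(0.7108) = 0.2536.
θ_z = arccos(0.2536) = 75.31°, so the elevation is 90° − 75.31° = 14.69°.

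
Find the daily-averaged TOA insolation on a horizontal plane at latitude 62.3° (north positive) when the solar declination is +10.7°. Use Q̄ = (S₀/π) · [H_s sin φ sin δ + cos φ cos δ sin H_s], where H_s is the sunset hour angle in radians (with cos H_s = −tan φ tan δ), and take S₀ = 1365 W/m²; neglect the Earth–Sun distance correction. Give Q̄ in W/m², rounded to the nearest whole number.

The sunset hour angle satisfies cos H_s = −tan φ tan δ = -0.3599, giving H_s = 111.09°. In radians, H_s = 1.9389.
H_s sin φ sin δ = 1.9389 × 0.8854 × 0.1857 = 0.3188.
cos φ cos δ sin H_s = 0.4648 × 0.9826 × 0.9330 = 0.4261.
Q̄ = (1365/π) × (0.3188 + 0.4261) = 434.49 × 0.7449 = 323.65 W/m².

324 W/m²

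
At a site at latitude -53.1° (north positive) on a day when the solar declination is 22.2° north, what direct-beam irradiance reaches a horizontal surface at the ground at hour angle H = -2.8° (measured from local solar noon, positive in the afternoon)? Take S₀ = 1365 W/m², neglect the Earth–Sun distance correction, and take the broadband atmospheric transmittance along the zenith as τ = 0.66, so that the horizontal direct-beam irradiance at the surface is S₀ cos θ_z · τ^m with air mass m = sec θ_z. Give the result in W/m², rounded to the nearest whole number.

67 W/m²

cos θ_z = sin(-53.1°) sin(22.2°) + cos(-53.1°) cos(22.2°) cos(-2.80°) = -0.3022 + 0.5552 = 0.2530.
Air mass m = 1/cos θ_z = 1/0.2530 = 3.953; τ^m = 0.66^3.953 = 0.1935.
Surface direct beam = 1365 × 0.2530 × 0.1935 = 66.82 W/m².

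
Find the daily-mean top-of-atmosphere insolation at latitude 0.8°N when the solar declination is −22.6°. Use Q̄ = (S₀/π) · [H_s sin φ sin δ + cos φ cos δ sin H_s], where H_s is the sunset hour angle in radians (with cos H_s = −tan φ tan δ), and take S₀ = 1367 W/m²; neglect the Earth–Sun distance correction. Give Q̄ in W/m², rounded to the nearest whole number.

cos H_s = −tan(0.8°) · tan(-22.6°) = 0.0058, so H_s = arccos(0.0058) = 89.67°. In radians, H_s = 1.5650.
H_s sin φ sin δ = 1.5650 × 0.0140 × -0.3843 = -0.0084.
cos φ cos δ sin H_s = 0.9999 × 0.9232 × 1.0000 = 0.9231.
Q̄ = (1367/π) × (-0.0084 + 0.9231) = 435.13 × 0.9147 = 398.01 W/m².

398 W/m²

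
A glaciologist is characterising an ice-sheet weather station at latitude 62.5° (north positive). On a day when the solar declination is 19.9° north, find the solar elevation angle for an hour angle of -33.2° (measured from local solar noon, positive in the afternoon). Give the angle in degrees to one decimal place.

41.7°

With φ = 62.5°, δ = 19.9°, H = -33.20°: sin φ sin δ = 0.3019, cos φ cos δ cos H = 0.3633, so cos θ_z = 0.6652.
θ_z = arccos(0.6652) = 48.30°, so the elevation is 90° − 48.30° = 41.70°.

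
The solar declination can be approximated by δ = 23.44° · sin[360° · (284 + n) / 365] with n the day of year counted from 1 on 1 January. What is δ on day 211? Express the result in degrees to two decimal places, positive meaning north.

+18.42°

360 × (284 + 211) / 365 = 488.219°; sin(488.219°) = 0.7857.
δ = 23.44 × 0.7857 = 18.417° ≈ +18.42°.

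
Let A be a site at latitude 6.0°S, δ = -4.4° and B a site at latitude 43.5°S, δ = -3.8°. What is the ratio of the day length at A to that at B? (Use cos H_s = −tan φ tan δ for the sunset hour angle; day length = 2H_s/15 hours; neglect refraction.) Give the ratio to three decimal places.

0.966

A: H_s = arccos(−tan -6.0° · tan -4.4°) = 90.46°, so 2H_s/15 = 12.0613 h.
B: H_s = arccos(−tan -43.5° · tan -3.8°) = 93.61°, so 2H_s/15 = 12.4813 h.
Ratio A/B = 12.0613 / 12.4813 = 0.9663.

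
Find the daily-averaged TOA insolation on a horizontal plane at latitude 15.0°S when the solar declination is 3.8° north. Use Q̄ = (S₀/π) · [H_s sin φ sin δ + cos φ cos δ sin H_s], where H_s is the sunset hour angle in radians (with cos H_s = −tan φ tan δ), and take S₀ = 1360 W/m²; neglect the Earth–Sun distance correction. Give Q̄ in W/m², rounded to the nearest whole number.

406 W/m²

−tan φ tan δ = −(-0.2679)(0.0664) = 0.0178; H_s = arccos(0.0178) = 88.98°. In radians, H_s = 1.5530.
H_s sin φ sin δ = 1.5530 × -0.2588 × 0.0663 = -0.0266.
cos φ cos δ sin H_s = 0.9659 × 0.9978 × 0.9998 = 0.9636.
Q̄ = (1360/π) × (-0.0266 + 0.9636) = 432.90 × 0.9370 = 405.63 W/m².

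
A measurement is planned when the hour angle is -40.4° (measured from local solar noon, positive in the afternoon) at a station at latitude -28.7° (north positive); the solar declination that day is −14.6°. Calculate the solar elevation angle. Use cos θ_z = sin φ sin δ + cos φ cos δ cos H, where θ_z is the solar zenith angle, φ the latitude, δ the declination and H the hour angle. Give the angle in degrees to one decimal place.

With φ = -28.7°, δ = -14.6°, H = -40.40°: sin φ sin δ = 0.1210, cos φ cos δ cos H = 0.6464, so cos θ_z = 0.7674.
θ_z = arccos(0.7674) = 39.88°, so the elevation is 90° − 39.88° = 50.12°.

50.1°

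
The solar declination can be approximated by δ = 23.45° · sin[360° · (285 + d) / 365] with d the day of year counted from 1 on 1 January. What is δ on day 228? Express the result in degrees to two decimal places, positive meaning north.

+13.12°

360 × (285 + 228) / 365 = 505.973°; sin(505.973°) = 0.5596.
δ = 23.45 × 0.5596 = 13.123° ≈ +13.12°.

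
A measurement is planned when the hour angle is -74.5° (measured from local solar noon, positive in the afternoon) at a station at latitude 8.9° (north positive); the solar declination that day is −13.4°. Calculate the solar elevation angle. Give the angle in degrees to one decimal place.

12.8°

cos θ_z = sin φ sin δ + cos φ cos δ cos H = (0.1547)(-0.2317) + (0.9880)(0.9728)(0.2672) = 0.2210.
θ_z = arccos(0.2210) = 77.23°, so the elevation is 90° − 77.23° = 12.77°.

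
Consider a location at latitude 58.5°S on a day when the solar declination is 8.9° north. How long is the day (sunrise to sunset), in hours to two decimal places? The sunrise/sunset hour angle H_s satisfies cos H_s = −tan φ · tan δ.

The sunset hour angle satisfies cos H_s = −tan φ tan δ = 0.2555, giving H_s = 75.20°.
Day length = 2 H_s / 15° h⁻¹ = 150.40° / 15 = 10.027 h.

10.03 hours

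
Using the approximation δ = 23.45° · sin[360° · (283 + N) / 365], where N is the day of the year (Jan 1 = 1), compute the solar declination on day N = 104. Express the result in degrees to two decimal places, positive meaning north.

360 × (283 + 104) / 365 = 381.699°; sin(381.699°) = 0.3697.
δ = 23.45 × 0.3697 = 8.669° ≈ +8.67°.

+8.67°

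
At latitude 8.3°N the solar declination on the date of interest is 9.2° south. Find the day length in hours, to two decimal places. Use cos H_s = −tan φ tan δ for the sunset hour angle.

11.82 hours

The sunset hour angle satisfies cos H_s = −tan φ tan δ = 0.0236, giving H_s = 88.65°.
Day length = 2 H_s / 15° h⁻¹ = 177.30° / 15 = 11.820 h.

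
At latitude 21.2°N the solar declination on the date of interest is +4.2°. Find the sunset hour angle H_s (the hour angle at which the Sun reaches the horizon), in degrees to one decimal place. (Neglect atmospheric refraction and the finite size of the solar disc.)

The sunset hour angle satisfies cos H_s = −tan φ tan δ = -0.0285, giving H_s = 91.63°.

91.6°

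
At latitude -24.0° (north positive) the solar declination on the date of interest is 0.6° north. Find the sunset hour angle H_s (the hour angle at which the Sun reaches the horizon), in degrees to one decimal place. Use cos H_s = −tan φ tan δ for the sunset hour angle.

89.7°

−tan φ tan δ = −(-0.4452)(0.0105) = 0.0047; H_s = arccos(0.0047) = 89.73°.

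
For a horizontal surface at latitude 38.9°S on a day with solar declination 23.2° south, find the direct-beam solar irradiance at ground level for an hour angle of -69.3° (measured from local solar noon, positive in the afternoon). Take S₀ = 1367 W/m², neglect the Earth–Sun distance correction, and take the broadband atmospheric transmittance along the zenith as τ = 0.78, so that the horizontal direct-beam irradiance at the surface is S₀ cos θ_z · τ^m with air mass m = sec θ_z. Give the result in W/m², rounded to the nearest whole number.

416 W/m²

With φ = -38.9°, δ = -23.2°, H = -69.30°: sin φ sin δ = 0.2474, cos φ cos δ cos H = 0.2528, so cos θ_z = 0.5002.
Air mass m = 1/cos θ_z = 1/0.5002 = 1.999; τ^m = 0.78^1.999 = 0.6086.
Surface direct beam = 1367 × 0.5002 × 0.6086 = 416.14 W/m².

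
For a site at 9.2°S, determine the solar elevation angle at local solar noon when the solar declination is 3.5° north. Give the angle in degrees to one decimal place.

At local solar noon the hour angle is zero, so the elevation is 90° − |φ − δ| = 90° − |-9.2° − (3.5°)| = 90° − 12.7° = 77.3°.

77.3°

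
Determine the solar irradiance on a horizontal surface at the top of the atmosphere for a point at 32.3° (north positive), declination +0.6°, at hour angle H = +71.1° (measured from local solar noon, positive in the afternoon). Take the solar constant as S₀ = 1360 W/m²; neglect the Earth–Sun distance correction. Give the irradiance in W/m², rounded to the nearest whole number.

cos θ_z = sin(32.3°) sin(0.6°) + cos(32.3°) cos(0.6°) cos(71.10°) = 0.0056 + 0.2738 = 0.2794.
Top-of-atmosphere irradiance = S₀ cos θ_z = 1360 × 0.2794 = 379.98 W/m².

380 W/m²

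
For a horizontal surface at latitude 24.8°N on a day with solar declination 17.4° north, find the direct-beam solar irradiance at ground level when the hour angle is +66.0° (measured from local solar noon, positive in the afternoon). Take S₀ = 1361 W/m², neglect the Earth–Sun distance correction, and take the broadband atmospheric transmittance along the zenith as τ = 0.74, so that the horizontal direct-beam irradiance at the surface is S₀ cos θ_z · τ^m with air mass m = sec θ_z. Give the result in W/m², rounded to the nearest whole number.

cos θ_z = sin(24.8°) sin(17.4°) + cos(24.8°) cos(17.4°) cos(66.00°) = 0.1254 + 0.3523 = 0.4777.
Air mass m = 1/cos θ_z = 1/0.4777 = 2.093; τ^m = 0.74^2.093 = 0.5325.
Surface direct beam = 1361 × 0.4777 × 0.5325 = 346.20 W/m².

346 W/m²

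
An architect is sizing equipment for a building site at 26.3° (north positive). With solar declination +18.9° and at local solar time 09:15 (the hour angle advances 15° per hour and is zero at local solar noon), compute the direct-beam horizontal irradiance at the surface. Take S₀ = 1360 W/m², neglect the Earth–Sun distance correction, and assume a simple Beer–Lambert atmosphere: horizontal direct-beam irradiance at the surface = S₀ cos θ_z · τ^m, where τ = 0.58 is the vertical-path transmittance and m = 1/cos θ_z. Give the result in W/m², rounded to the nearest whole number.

529 W/m²

Hour angle H = 15° × (9.25 − 12) = -41.25°.
cos θ_z = sin φ sin δ + cos φ cos δ cos H = (0.4431)(0.3239) + (0.8965)(0.9461)(0.7518) = 0.7812.
Air mass m = 1/cos θ_z = 1/0.7812 = 1.280; τ^m = 0.58^1.280 = 0.4980.
Surface direct beam = 1360 × 0.7812 × 0.4980 = 529.09 W/m².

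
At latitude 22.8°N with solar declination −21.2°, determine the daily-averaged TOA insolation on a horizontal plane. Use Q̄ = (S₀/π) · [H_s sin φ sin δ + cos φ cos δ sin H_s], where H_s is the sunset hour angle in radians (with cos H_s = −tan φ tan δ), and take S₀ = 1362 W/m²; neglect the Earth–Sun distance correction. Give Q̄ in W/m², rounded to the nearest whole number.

282 W/m²

−tan φ tan δ = −(0.4204)(-0.3879) = 0.1631; H_s = arccos(0.1631) = 80.61°. In radians, H_s = 1.4069.
H_s sin φ sin δ = 1.4069 × 0.3875 × -0.3616 = -0.1971.
cos φ cos δ sin H_s = 0.9219 × 0.9323 × 0.9866 = 0.8480.
Q̄ = (1362/π) × (-0.1971 + 0.8480) = 433.54 × 0.6509 = 282.19 W/m².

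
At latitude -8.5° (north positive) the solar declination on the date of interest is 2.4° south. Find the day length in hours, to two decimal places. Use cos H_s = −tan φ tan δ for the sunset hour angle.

The sunset hour angle satisfies cos H_s = −tan φ tan δ = -0.0063, giving H_s = 90.36°.
Day length = 2 H_s / 15° h⁻¹ = 180.72° / 15 = 12.048 h.

12.05 hours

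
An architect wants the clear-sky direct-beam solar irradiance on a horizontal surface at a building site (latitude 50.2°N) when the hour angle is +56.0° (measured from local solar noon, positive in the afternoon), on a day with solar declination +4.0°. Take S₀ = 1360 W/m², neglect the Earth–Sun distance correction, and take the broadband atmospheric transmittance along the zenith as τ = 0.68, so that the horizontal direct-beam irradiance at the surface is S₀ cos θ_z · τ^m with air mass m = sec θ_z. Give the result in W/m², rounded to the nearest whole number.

218 W/m²

cos θ_z = sin(50.2°) sin(4.0°) + cos(50.2°) cos(4.0°) cos(56.00°) = 0.0536 + 0.3571 = 0.4107.
Air mass m = 1/cos θ_z = 1/0.4107 = 2.435; τ^m = 0.68^2.435 = 0.3910.
Surface direct beam = 1360 × 0.4107 × 0.3910 = 218.39 W/m².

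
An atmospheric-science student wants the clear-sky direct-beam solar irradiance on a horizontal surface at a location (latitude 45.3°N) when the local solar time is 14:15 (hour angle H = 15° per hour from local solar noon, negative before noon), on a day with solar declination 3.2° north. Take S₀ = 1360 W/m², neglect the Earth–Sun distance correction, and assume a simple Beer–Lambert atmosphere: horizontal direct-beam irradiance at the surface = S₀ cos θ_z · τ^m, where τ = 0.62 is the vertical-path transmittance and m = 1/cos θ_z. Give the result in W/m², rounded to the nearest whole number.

Hour angle H = 15° × (14.25 − 12) = 33.75°.
cos θ_z = sin φ sin δ + cos φ cos δ cos H = (0.7108)(0.0558) + (0.7034)(0.9984)(0.8315) = 0.6236.
Air mass m = 1/cos θ_z = 1/0.6236 = 1.604; τ^m = 0.62^1.604 = 0.4645.
Surface direct beam = 1360 × 0.6236 × 0.4645 = 393.94 W/m².

394 W/m²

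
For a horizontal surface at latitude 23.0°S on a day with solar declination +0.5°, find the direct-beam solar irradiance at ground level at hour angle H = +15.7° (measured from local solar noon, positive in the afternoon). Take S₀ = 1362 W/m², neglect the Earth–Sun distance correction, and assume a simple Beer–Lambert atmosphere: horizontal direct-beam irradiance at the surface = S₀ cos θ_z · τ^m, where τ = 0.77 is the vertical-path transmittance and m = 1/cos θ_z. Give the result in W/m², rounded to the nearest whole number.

894 W/m²

cos θ_z = sin φ sin δ + cos φ cos δ cos H = (-0.3907)(0.0087) + (0.9205)(1.0000)(0.9627) = 0.8828.
Air mass m = 1/cos θ_z = 1/0.8828 = 1.133; τ^m = 0.77^1.133 = 0.7437.
Surface direct beam = 1362 × 0.8828 × 0.7437 = 894.21 W/m².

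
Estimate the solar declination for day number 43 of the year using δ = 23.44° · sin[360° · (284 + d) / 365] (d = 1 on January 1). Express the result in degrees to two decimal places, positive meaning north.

360 × (284 + 43) / 365 = 322.521°; sin(322.521°) = -0.6085.
δ = 23.44 × -0.6085 = -14.263° ≈ -14.26°.

-14.26°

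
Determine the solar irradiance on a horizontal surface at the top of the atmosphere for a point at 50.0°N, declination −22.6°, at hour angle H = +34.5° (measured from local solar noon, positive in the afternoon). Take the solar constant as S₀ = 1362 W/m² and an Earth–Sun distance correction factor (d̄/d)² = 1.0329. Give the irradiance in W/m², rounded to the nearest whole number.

cos θ_z = sin(50.0°) sin(-22.6°) + cos(50.0°) cos(-22.6°) cos(34.50°) = -0.2944 + 0.4891 = 0.1947.
Top-of-atmosphere irradiance = S₀ (d̄/d)² cos θ_z = 1362 × 1.0329 × 0.1947 = 273.91 W/m².

274 W/m²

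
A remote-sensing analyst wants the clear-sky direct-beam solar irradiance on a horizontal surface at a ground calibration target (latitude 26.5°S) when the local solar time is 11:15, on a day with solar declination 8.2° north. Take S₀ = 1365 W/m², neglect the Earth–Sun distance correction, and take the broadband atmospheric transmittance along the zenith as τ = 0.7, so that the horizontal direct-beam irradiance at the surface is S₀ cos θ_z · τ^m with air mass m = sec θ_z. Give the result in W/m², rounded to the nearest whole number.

Hour angle H = 15° × (11.25 − 12) = -11.25°.
cos θ_z = sin φ sin δ + cos φ cos δ cos H = (-0.4462)(0.1426) + (0.8949)(0.9898)(0.9808) = 0.8051.
Air mass m = 1/cos θ_z = 1/0.8051 = 1.242; τ^m = 0.7^1.242 = 0.6421.
Surface direct beam = 1365 × 0.8051 × 0.6421 = 705.64 W/m².

706 W/m²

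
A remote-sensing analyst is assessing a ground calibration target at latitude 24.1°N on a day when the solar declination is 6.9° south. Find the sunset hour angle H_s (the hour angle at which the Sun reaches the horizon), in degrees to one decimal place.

86.9°

The sunset hour angle satisfies cos H_s = −tan φ tan δ = 0.0541, giving H_s = 86.90°.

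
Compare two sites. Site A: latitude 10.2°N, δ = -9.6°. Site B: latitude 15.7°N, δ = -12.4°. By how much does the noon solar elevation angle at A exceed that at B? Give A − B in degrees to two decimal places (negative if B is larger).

A: 90° − |10.2 − (-9.6)| = 70.20°.
B: 90° − |15.7 − (-12.4)| = 61.90°.
A − B = 70.20 − 61.90 = 8.30°.

+8.30°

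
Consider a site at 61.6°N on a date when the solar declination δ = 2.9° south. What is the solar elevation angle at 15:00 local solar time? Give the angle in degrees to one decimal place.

Hour angle H = 15° × (15 − 12) = 45.00°.
With φ = 61.6°, δ = -2.9°, H = 45.00°: sin φ sin δ = -0.0445, cos φ cos δ cos H = 0.3359, so cos θ_z = 0.2914.
θ_z = arccos(0.2914) = 73.06°, so the elevation is 90° − 73.06° = 16.94°.

16.9°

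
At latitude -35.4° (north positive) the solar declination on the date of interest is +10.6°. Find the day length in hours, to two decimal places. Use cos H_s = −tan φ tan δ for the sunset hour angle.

10.98 hours

−tan φ tan δ = −(-0.7107)(0.1871) = 0.1330; H_s = arccos(0.1330) = 82.36°.
Day length = 2 H_s / 15° h⁻¹ = 164.72° / 15 = 10.981 h.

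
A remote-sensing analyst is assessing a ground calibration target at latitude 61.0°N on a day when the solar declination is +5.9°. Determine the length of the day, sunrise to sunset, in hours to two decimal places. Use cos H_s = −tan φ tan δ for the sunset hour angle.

13.43 hours

cos H_s = −tan(61.0°) · tan(5.9°) = -0.1864, so H_s = arccos(-0.1864) = 100.74°.
Day length = 2 H_s / 15° h⁻¹ = 201.48° / 15 = 13.432 h.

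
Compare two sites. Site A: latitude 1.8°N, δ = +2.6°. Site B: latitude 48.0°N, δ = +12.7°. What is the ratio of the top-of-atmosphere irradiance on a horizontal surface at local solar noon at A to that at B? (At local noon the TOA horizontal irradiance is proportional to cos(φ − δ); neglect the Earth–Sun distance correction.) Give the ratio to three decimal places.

1.225

A: cos θ_z = cos(1.8° − (2.6°)) = 0.9999.
B: cos θ_z = cos(48.0° − (12.7°)) = 0.8161.
Ratio A/B = 0.9999 / 0.8161 = 1.2252.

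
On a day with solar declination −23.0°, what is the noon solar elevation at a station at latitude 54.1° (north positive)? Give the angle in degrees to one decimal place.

12.9°

At local solar noon the hour angle is zero, so the elevation is 90° − |φ − δ| = 90° − |54.1° − (-23.0°)| = 90° − 77.1° = 12.9°.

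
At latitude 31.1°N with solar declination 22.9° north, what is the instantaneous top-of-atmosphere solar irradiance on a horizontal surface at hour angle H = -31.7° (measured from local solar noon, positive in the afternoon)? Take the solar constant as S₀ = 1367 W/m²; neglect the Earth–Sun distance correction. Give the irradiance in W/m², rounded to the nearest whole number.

cos θ_z = sin(31.1°) sin(22.9°) + cos(31.1°) cos(22.9°) cos(-31.70°) = 0.2010 + 0.6711 = 0.8721.
Top-of-atmosphere irradiance = S₀ cos θ_z = 1367 × 0.8721 = 1192.16 W/m².

1192 W/m²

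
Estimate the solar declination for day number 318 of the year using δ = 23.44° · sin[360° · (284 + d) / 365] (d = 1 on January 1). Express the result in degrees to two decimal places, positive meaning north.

360 × (284 + 318) / 365 = 593.753°; sin(593.753°) = -0.8065.
δ = 23.44 × -0.8065 = -18.904° ≈ -18.90°.

-18.90°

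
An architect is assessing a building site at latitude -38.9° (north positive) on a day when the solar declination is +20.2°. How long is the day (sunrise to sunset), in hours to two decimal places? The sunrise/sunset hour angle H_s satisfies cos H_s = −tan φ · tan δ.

−tan φ tan δ = −(-0.8069)(0.3679) = 0.2969; H_s = arccos(0.2969) = 72.73°.
Day length = 2 H_s / 15° h⁻¹ = 145.46° / 15 = 9.697 h.

9.70 hours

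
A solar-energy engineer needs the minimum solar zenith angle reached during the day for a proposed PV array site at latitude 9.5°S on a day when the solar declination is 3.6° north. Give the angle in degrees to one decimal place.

13.1°

At local solar noon the hour angle is zero, so the zenith angle is |φ − δ| = |-9.5° − (3.6°)| = 13.1°.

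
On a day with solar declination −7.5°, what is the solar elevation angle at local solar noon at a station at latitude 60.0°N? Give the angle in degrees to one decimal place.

22.5°

At local solar noon the hour angle is zero, so the elevation is 90° − |φ − δ| = 90° − |60.0° − (-7.5°)| = 90° − 67.5° = 22.5°.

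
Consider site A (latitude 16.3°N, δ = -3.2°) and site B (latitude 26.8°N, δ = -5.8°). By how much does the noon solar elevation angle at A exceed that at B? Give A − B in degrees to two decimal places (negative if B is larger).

A: 90° − |16.3 − (-3.2)| = 70.50°.
B: 90° − |26.8 − (-5.8)| = 57.40°.
A − B = 70.50 − 57.40 = 13.10°.

+13.10°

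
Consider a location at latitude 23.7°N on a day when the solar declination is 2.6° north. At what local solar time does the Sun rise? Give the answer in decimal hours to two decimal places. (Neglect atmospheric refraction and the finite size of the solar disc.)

The sunset hour angle satisfies cos H_s = −tan φ tan δ = -0.0199, giving H_s = 91.14°.
Sunrise is at 12 − H_s/15 = 12 − 6.076 = 5.924 h local solar time.

5.92 h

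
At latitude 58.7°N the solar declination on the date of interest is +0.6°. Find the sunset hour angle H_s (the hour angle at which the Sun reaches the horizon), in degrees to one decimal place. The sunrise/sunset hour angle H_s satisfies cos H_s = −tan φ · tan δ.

The sunset hour angle satisfies cos H_s = −tan φ tan δ = -0.0172, giving H_s = 90.99°.

91.0°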